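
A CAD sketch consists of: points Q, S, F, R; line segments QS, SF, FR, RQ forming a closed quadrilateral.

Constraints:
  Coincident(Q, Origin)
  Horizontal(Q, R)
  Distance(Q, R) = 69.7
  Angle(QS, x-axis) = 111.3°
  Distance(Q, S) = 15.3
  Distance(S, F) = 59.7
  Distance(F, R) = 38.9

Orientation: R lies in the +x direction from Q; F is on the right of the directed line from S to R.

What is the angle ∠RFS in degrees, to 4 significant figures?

99.79°

Checks: |SF| = 59.70 ✓; |FR| = 38.90 ✓.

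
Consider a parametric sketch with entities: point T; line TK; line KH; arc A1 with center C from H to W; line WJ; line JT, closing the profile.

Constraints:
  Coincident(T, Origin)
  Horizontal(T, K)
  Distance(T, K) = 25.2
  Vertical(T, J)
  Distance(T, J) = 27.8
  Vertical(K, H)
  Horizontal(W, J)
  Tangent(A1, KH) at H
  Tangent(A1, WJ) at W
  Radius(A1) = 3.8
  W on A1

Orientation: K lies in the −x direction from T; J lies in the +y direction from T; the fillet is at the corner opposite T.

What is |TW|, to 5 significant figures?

35.083

T is at the origin; TK is horizontal with |TK| = 25.2 and K on the −x side, so K = (-25.200, 0.0000). T and J share the same x with |TJ| = 27.8 and J on the +y side, so J = (0.0000, 27.800). The virtual corner opposite T is at (-25.200, 27.800). Tangency of A1 to KH means the radius CH is perpendicular to KH and since A1 is tangent to WJ there, CW ⟂ WJ, with radius 3.8, so the center C sits 3.8 in from both sides at C = (-21.400, 24.000). That places the tangent points at H = (-25.200, 24.000) on KH and W = (-21.400, 27.800) on WJ. Then |TW| = |W − T| = 35.083.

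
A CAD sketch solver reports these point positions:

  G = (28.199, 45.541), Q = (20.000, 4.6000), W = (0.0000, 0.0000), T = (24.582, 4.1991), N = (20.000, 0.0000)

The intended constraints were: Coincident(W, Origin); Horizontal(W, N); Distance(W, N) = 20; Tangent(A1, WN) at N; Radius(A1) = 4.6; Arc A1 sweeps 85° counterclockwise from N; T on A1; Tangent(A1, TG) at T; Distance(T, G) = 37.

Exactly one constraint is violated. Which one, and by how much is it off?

Distance(T, G) = 37 — off by 4.50.

W = (0.00, 0.00) ✓; W.y = 0.00, N.y = 0.00 ✓; |WN| = 20.00 ✓; ∠(QN, NW) = 90.00° ✓; |QN| = 4.600 ✓; bearing(Q→T) − bearing(Q→N) = 85.00° ✓; |QT| = 4.600 ✓; ∠(QT, TG) = 90.00° ✓; |TG| = 41.50 ✗.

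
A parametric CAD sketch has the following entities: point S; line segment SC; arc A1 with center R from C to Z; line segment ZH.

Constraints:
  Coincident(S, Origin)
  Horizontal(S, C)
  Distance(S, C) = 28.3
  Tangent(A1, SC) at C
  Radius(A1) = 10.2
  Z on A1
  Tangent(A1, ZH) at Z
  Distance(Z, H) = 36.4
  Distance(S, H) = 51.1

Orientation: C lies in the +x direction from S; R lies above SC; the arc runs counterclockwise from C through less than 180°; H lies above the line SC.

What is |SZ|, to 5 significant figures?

40.195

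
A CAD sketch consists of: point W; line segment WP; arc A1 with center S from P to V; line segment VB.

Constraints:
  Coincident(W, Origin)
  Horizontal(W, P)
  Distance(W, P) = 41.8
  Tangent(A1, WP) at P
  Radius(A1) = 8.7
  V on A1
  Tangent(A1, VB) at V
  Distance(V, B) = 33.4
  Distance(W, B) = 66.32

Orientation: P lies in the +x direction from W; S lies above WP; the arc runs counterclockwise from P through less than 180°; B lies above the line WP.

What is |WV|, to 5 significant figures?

51.198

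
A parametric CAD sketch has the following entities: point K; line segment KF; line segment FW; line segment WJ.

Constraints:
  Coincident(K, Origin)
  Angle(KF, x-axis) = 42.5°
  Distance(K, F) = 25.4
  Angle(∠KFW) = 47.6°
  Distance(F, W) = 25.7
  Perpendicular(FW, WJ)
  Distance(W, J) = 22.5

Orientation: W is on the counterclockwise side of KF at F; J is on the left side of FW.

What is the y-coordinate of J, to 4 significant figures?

-2.966

K is at the origin; KF runs at 42.5° with length 25.4, so F = 25.4·(cos 42.5°, sin 42.5°) = (18.73, 17.16). ∠KFW = 47.6°, so FW runs at 42.5° + (180° − 47.6°) = 174.9° from the x-axis; with |FW| = 25.7, W = F + 25.7·(cos 174.9°, sin 174.9°) = (-6.871, 19.44). FW ⟂ WJ; with |WJ| = 22.5 on the left of FW, J = W + 22.5·(-0.08889, -0.9960) = (-8.872, -2.966). So J.y = -2.966.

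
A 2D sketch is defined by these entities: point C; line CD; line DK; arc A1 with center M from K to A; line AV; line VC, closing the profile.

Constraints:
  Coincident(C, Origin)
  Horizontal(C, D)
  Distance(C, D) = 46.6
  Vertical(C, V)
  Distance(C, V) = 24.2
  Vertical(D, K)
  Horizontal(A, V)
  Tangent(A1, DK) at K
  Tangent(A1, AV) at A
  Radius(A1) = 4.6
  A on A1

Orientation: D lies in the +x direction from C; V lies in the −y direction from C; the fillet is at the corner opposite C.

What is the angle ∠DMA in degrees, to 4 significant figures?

166.8°

C is at the origin; C and D share the same y with |CD| = 46.6 and D on the +x side, so D = (46.60, 0.000). C and V share the same x with |CV| = 24.2 and V on the −y side, so V = (0.000, -24.20). The virtual corner opposite C is at (46.60, -24.20). A1 meets DK tangentially, so MK is at right angles to DK and since A1 is tangent to AV there, MA ⟂ AV, with radius 4.6, so the center M sits 4.6 in from both sides at M = (42.00, -19.60). That places the tangent points at K = (46.60, -19.60) on DK and A = (42.00, -24.20) on AV. Then cos ∠DMA = MD·MA / (|MD||MA|), giving 166.8°.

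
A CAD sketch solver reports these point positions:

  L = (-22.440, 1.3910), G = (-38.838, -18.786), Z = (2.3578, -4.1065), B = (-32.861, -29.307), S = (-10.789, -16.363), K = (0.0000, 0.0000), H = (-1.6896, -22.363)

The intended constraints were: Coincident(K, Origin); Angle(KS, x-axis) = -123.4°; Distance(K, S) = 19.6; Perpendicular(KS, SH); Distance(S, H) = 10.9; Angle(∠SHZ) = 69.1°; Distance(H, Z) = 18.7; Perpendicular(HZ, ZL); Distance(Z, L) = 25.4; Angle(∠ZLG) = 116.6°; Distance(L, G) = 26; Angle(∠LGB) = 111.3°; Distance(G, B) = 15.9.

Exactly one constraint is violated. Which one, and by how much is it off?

Distance(G, B) = 15.9 — off by 3.80.

K = (0.00, 0.00) ✓; KS at -123.4° ✓; |KS| = 19.60 ✓; ∠(KS, SH) = 90.00° ✓; |SH| = 10.90 ✓; ∠SHZ = 69.10° ✓; |HZ| = 18.70 ✓; ∠(HZ, ZL) = 90.00° ✓; |ZL| = 25.40 ✓; ∠ZLG = 116.6° ✓; |LG| = 26.00 ✓; ∠LGB = 111.3° ✓; |GB| = 12.10 ✗.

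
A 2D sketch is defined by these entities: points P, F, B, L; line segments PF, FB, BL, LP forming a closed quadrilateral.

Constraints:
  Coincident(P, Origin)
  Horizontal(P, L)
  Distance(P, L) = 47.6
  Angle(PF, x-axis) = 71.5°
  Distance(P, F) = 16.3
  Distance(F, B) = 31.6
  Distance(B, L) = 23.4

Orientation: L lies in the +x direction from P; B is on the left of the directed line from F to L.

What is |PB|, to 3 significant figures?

41.8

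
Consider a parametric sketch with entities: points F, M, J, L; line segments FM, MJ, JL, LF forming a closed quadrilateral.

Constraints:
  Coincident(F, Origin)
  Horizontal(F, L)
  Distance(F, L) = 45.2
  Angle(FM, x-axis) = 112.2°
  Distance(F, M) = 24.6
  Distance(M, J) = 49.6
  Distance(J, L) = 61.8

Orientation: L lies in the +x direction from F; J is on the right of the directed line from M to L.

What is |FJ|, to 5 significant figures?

28.786

F is at the origin; F and L share the same y with |FL| = 45.2 and L in +x, so L = (45.2, 0). FM runs at 112.2° with |FM| = 24.6, so M = (-9.2949, 22.776). J is determined by |MJ| = 49.6 and |JL| = 61.8 together: it lies at the intersection of circle(M, 49.6) and circle(L, 61.8). With |ML| = 59.063, the foot of the radical line on ML is 18.026 from M and the perpendicular offset is √(49.6² − 18.026²) = 46.208. Taking the right-of-ML solution: J = (-10.482, -26.809).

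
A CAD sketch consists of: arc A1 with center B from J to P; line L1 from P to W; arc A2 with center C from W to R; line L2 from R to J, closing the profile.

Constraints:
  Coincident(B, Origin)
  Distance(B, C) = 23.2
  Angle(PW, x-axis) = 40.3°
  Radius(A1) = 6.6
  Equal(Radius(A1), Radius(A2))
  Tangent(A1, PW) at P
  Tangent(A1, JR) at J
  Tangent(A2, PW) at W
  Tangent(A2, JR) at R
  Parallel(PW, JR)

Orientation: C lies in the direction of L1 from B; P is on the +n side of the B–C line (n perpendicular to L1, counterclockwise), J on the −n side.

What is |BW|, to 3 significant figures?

24.1

The slot axis is L1's direction at 40.3°, so u = (cos 40.3°, sin 40.3°) = (0.763, 0.647) and n = (−sin 40.3°, cos 40.3°) = (-0.647, 0.763). B is at the origin and C lies 23.2 along u from B, so C = 23.2·u = (17.7, 15.0). Tangency of A1 to both parallel lines with radius 6.6 puts P and J at B ± 6.6·n: P = (-4.27, 5.03), J = (4.27, -5.03). Equal radii place W and R the same way about C: W = C + 6.6·n = (13.4, 20.0), R = C − 6.6·n = (22.0, 9.97). Then |BW| = |W − B| = 24.1.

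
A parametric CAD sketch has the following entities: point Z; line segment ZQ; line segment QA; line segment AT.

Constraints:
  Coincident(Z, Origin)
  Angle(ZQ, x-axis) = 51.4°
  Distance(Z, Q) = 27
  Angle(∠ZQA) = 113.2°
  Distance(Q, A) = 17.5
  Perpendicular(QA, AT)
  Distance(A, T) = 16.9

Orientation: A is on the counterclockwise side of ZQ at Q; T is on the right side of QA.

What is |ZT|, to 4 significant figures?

50.32

∠ZQA = 113.2°, so QA runs at 51.4° + (180° − 113.2°) = 118.2° from the x-axis; with |QA| = 17.5, A = Q + 17.5·(cos 118.2°, sin 118.2°) = (8.575, 36.52). QA is perpendicular to AT; with |AT| = 16.9 on the right of QA, T = A + 16.9·(0.8813, 0.4726) = (23.47, 44.51). Then |ZT| = |T − Z| = 50.32.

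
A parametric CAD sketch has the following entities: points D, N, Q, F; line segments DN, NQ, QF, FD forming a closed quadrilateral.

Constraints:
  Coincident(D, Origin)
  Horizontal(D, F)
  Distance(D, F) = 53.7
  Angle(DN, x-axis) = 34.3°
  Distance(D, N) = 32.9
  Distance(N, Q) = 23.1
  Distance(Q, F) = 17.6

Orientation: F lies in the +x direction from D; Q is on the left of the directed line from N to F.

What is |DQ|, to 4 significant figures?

53.12

Checks: |NQ| = 23.10 ✓; |QF| = 17.60 ✓.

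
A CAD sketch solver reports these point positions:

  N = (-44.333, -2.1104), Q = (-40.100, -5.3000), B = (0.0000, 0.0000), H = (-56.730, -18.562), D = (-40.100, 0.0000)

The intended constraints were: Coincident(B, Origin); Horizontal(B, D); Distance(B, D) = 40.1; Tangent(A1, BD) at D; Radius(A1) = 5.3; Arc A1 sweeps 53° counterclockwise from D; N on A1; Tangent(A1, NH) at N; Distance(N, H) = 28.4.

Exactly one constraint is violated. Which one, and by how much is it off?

Distance(N, H) = 28.4 — off by 7.80.

B = (0.00, 0.00) ✓; B.y = 0.00, D.y = 0.00 ✓; |BD| = 40.10 ✓; ∠(QD, DB) = 90.00° ✓; |QD| = 5.300 ✓; bearing(Q→N) − bearing(Q→D) = 53.00° ✓; |QN| = 5.300 ✓; ∠(QN, NH) = 90.00° ✓; |NH| = 20.60 ✗.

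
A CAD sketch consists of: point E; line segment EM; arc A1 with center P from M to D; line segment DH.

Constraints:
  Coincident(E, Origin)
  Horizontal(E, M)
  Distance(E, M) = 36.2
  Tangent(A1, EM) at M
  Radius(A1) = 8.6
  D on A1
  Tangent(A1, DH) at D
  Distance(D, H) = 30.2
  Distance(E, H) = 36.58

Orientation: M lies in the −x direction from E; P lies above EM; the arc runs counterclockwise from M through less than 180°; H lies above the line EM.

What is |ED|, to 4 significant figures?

28.79

E is at the origin; EM is horizontal with |EM| = 36.2 and M on the −x side, so M = (-36.20, 0.000). The tangent condition forces PM to be normal to EM, so P = M + (0, 8.6) = (-36.20, 8.600). Since PD ⟂ DH (tangency), |PH| = √(8.6² + 30.2²) = 31.40 regardless of where D sits on A1. So H lies on both circle(E, 36.58) and circle(P, 31.40); the above-EM intersection is H = (-16.19, 32.80). D is the foot of the tangent from H: D = (-28.32, 5.145).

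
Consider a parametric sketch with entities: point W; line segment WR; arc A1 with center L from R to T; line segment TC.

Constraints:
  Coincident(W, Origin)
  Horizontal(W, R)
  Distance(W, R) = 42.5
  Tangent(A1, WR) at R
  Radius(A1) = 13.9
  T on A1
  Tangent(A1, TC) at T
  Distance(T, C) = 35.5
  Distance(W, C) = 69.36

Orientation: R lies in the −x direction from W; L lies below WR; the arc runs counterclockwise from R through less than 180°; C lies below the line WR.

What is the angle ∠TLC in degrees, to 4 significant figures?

68.62°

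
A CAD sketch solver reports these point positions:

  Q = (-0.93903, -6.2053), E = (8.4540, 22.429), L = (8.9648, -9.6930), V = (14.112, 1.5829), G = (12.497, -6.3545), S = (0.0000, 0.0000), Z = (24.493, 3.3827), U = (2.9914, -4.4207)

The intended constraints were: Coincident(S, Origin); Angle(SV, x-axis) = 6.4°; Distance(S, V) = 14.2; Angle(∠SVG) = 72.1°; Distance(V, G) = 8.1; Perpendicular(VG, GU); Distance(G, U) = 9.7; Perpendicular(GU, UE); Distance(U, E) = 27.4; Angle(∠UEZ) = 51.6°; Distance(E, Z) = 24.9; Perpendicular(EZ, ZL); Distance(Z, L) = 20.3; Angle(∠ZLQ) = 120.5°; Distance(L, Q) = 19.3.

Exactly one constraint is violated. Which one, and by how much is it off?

Distance(L, Q) = 19.3 — off by 8.80.

S = (0.00, 0.00) ✓; SV at 6.400° ✓; |SV| = 14.20 ✓; ∠SVG = 72.10° ✓; |VG| = 8.100 ✓; ∠(VG, GU) = 90.00° ✓; |GU| = 9.700 ✓; ∠(GU, UE) = 90.00° ✓; |UE| = 27.40 ✓; ∠UEZ = 51.60° ✓; |EZ| = 24.90 ✓; ∠(EZ, ZL) = 90.00° ✓; |ZL| = 20.30 ✓; ∠ZLQ = 120.5° ✓; |LQ| = 10.50 ✗.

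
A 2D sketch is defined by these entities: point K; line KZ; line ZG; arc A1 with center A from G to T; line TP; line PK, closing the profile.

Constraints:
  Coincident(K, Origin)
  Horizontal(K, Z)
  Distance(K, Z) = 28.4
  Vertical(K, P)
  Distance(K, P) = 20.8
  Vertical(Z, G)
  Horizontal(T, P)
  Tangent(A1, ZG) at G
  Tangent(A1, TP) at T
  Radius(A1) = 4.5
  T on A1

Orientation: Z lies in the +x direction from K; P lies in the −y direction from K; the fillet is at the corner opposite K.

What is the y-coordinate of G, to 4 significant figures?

-16.30

K is at the origin; K and Z share the same y with |KZ| = 28.4 and Z on the +x side, so Z = (28.40, 0.000). KP is vertical with |KP| = 20.8 and P on the −y side, so P = (0.000, -20.80). The virtual corner opposite K is at (28.40, -20.80). The tangent condition forces AG to be normal to ZG and since A1 is tangent to TP there, AT ⟂ TP, with radius 4.5, so the center A sits 4.5 in from both sides at A = (23.90, -16.30). That places the tangent points at G = (28.40, -16.30) on ZG and T = (23.90, -20.80) on TP. So G.y = -16.30.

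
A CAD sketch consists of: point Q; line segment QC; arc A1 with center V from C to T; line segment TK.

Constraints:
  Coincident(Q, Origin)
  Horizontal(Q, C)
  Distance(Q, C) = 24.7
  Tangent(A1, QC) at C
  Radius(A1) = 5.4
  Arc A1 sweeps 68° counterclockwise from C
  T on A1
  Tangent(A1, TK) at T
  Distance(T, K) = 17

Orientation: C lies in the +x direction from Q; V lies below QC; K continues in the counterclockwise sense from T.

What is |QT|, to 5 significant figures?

19.981

The tangent condition forces VC to be normal to QC, so V = C + (0, -5.4) = (24.700, -5.4000). On A1, C sits at bearing 90° from V; a 68° counterclockwise sweep puts T at bearing 158°, so T = V + 5.4·(cos 158°, sin 158°) = (19.693, -3.3771). Then |QT| = |T − Q| = 19.981.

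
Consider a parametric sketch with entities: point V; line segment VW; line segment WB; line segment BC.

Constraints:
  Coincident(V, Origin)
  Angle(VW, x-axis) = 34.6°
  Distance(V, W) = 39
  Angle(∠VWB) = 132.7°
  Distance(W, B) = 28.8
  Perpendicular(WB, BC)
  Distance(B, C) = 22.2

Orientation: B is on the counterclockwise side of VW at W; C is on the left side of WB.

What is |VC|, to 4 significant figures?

55.62

V is at the origin; VW runs at 34.6° with length 39.0, so W = 39.0·(cos 34.6°, sin 34.6°) = (32.10, 22.15). ∠VWB = 132.7°, so WB runs at 34.6° + (180° − 132.7°) = 81.90° from the x-axis; with |WB| = 28.8, B = W + 28.8·(cos 81.90°, sin 81.90°) = (36.16, 50.66). WB is perpendicular to BC; with |BC| = 22.2 on the left of WB, C = B + 22.2·(-0.9900, 0.1409) = (14.18, 53.79). Then |VC| = |C − V| = 55.62.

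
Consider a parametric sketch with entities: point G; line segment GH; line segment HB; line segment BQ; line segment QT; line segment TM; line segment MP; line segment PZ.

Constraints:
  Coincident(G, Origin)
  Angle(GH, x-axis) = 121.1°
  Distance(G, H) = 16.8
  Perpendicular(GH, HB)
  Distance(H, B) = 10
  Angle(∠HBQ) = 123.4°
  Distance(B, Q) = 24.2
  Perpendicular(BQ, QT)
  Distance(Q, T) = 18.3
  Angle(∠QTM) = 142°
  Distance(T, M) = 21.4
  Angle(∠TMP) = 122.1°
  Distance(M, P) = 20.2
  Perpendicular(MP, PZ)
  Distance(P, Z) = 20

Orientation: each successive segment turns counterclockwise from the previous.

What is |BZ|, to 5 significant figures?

14.941

∠TMP = 122.1° gives MP at 93.600° from the x-axis; with |MP| = 20.2, P = (16.184, 16.953). MP ⟂ PZ, so PZ runs at -176.40°; with |PZ| = 20.0, Z = (-3.7767, 15.697). Then |BZ| = |Z − B| = 14.941.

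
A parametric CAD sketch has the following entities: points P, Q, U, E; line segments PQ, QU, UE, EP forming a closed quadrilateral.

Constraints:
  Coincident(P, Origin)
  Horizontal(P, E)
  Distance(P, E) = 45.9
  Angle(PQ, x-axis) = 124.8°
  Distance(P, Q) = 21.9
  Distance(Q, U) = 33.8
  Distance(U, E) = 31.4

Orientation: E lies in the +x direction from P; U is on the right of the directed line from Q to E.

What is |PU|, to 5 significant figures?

14.752

P is at the origin; PE is horizontal with |PE| = 45.9 and E in +x, so E = (45.9, 0). PQ runs at 124.8° with |PQ| = 21.9, so Q = (-12.499, 17.983). U is determined by |QU| = 33.8 and |UE| = 31.4 together: it lies at the intersection of circle(Q, 33.8) and circle(E, 31.4). With |QE| = 61.105, the foot of the radical line on QE is 31.833 from Q and the perpendicular offset is √(33.8² − 31.833²) = 11.363. Taking the right-of-QE solution: U = (14.580, -2.2448).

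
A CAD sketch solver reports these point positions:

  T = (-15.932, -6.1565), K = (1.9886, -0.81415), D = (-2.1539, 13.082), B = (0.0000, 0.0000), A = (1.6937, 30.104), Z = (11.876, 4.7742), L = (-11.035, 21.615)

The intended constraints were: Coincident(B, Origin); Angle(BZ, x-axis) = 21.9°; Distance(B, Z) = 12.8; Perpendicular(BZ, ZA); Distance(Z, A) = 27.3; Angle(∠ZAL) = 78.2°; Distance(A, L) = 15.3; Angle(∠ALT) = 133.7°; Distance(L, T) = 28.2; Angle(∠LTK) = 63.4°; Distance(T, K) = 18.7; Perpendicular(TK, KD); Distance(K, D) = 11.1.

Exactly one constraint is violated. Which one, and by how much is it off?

Distance(K, D) = 11.1 — off by 3.40.

B = (0.00, 0.00) ✓; BZ at 21.90° ✓; |BZ| = 12.80 ✓; ∠(BZ, ZA) = 90.00° ✓; |ZA| = 27.30 ✓; ∠ZAL = 78.20° ✓; |AL| = 15.30 ✓; ∠ALT = 133.7° ✓; |LT| = 28.20 ✓; ∠LTK = 63.40° ✓; |TK| = 18.70 ✓; ∠(TK, KD) = 90.00° ✓; |KD| = 14.50 ✗.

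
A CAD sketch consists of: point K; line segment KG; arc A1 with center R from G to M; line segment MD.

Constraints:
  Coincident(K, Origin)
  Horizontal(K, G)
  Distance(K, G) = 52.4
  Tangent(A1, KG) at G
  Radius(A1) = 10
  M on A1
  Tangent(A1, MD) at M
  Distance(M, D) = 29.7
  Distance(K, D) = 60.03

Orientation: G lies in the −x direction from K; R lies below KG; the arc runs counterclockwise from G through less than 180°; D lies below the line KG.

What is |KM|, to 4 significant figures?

62.70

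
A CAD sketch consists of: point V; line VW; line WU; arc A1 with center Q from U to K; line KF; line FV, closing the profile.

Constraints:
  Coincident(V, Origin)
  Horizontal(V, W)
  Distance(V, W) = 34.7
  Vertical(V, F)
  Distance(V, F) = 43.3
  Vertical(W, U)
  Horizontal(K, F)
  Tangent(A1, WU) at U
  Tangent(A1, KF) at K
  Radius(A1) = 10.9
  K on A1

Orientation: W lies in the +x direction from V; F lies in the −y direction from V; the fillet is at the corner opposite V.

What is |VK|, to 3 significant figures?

49.4

V is at the origin; V and W share the same y with |VW| = 34.7 and W on the +x side, so W = (34.7, 0.00). V and F share the same x with |VF| = 43.3 and F on the −y side, so F = (0.00, -43.3). The virtual corner opposite V is at (34.7, -43.3). The tangent condition forces QU to be normal to WU and since A1 is tangent to KF there, QK ⟂ KF, with radius 10.9, so the center Q sits 10.9 in from both sides at Q = (23.8, -32.4). That places the tangent points at U = (34.7, -32.4) on WU and K = (23.8, -43.3) on KF. Then |VK| = |K − V| = 49.4.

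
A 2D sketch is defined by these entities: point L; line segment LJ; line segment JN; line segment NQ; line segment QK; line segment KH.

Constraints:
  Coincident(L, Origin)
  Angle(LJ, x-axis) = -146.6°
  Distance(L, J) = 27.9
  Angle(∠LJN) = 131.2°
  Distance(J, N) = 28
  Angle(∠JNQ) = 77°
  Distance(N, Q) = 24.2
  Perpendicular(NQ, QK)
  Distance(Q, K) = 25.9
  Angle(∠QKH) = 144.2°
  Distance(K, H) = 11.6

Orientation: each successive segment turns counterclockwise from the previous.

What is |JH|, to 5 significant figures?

13.711

L is at the origin; LJ runs at -146.6° with length 27.9, so J = (-23.292, -15.358). ∠LJN = 131.2° gives JN at -97.800° from the x-axis; with |JN| = 28.0, N = (-27.092, -43.099). ∠JNQ = 77.0° gives NQ at 5.2000° from the x-axis; with |NQ| = 24.2, Q = (-2.9919, -40.906). The perpendicularity gives QK at right angles to NQ, so QK runs at 95.200°; with |QK| = 25.9, K = (-5.3393, -15.113). ∠QKH = 144.2° gives KH at 131.00° from the x-axis; with |KH| = 11.6, H = (-12.950, -6.3580). Then |JH| = |H − J| = 13.711.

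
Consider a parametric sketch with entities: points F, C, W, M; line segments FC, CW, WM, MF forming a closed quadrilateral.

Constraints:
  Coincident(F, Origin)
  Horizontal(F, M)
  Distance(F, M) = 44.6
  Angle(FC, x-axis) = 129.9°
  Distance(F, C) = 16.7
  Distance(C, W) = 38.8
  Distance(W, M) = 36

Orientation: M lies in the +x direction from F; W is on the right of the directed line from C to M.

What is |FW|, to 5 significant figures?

22.114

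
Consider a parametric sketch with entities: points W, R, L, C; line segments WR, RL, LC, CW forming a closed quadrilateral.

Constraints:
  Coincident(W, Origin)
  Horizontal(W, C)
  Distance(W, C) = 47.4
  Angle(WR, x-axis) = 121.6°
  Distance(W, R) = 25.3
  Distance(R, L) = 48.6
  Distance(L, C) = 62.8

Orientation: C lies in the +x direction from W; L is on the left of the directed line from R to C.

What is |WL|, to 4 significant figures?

60.21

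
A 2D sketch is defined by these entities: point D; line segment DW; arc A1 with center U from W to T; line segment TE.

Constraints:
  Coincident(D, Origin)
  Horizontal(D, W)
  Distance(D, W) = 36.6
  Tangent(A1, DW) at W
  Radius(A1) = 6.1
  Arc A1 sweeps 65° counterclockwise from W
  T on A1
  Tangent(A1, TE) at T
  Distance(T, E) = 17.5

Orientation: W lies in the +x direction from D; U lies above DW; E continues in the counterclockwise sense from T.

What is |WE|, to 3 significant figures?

23.3

D is at the origin; DW is horizontal with |DW| = 36.6 and W on the +x side, so W = (36.6, 0.00). The tangent condition forces UW to be normal to DW, so U = W + (0, 6.1) = (36.6, 6.10). On A1, W sits at bearing -90° from U; a 65° counterclockwise sweep puts T at bearing -25°, so T = U + 6.1·(cos -25°, sin -25°) = (42.1, 3.52). Since A1 is tangent to TE there, UT ⟂ TE, so TE runs along (−sin -25°, cos -25°); with |TE| = 17.5, E = (49.5, 19.4). Then |WE| = |E − W| = 23.3.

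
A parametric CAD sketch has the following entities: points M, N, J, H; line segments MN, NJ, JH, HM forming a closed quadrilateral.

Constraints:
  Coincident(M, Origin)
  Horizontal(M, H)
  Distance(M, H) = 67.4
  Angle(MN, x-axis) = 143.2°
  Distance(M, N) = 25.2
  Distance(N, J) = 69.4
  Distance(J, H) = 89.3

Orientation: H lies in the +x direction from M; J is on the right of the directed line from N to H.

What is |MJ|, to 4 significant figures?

52.79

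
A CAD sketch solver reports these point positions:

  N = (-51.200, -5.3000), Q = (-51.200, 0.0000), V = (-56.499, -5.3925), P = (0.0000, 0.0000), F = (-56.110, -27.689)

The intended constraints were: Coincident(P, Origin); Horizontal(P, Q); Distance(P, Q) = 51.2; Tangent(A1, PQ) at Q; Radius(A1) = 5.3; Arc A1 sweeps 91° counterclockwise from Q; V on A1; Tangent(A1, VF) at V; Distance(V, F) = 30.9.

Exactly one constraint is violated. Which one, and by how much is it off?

Distance(V, F) = 30.9 — off by 8.60.

P = (0.00, 0.00) ✓; P.y = 0.00, Q.y = 0.00 ✓; |PQ| = 51.20 ✓; ∠(NQ, QP) = 90.00° ✓; |NQ| = 5.300 ✓; bearing(N→V) − bearing(N→Q) = 91.00° ✓; |NV| = 5.300 ✓; ∠(NV, VF) = 90.00° ✓; |VF| = 22.30 ✗.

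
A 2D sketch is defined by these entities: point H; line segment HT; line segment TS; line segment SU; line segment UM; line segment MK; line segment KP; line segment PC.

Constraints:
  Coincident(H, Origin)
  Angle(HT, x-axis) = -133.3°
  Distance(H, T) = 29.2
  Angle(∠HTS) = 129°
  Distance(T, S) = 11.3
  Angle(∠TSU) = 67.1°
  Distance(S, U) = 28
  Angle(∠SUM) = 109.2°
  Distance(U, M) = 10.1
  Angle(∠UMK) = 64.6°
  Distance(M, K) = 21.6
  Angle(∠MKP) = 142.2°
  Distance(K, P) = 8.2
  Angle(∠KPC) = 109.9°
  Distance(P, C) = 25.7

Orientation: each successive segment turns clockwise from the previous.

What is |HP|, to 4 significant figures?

33.19

∠UMK = 64.6° gives MK at -123.4° from the x-axis; with |MK| = 21.6, K = (-20.38, -14.94). ∠MKP = 142.2° gives KP at -161.2° from the x-axis; with |KP| = 8.2, P = (-28.15, -17.58). Then |HP| = |P − H| = 33.19.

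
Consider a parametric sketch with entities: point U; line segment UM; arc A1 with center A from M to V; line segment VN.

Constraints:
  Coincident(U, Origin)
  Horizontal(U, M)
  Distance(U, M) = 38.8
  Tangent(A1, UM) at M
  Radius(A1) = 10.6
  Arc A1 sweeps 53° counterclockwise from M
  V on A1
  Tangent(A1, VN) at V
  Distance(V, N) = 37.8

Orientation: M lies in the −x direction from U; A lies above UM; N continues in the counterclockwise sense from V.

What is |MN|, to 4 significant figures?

46.46

On A1, M sits at bearing -90° from A; a 53° counterclockwise sweep puts V at bearing -37°, so V = A + 10.6·(cos -37°, sin -37°) = (-30.33, 4.221). A1 meets VN tangentially, so AV is at right angles to VN, so VN runs along (−sin -37°, cos -37°); with |VN| = 37.8, N = (-7.586, 34.41). Then |MN| = |N − M| = 46.46.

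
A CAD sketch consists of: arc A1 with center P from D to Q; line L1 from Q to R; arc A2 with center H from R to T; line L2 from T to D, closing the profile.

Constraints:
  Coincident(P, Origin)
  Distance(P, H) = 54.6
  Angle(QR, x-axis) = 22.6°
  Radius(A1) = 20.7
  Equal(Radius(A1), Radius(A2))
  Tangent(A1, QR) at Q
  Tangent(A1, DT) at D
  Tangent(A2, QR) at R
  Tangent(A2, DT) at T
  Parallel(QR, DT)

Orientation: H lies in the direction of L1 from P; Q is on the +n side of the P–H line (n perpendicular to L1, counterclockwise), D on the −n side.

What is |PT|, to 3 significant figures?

58.4

The slot axis is L1's direction at 22.6°, so u = (cos 22.6°, sin 22.6°) = (0.923, 0.384) and n = (−sin 22.6°, cos 22.6°) = (-0.384, 0.923). P is at the origin and H lies 54.6 along u from P, so H = 54.6·u = (50.4, 21.0). Tangency of A1 to both parallel lines with radius 20.7 puts Q and D at P ± 20.7·n: Q = (-7.95, 19.1), D = (7.95, -19.1). Equal radii place R and T the same way about H: R = H + 20.7·n = (42.5, 40.1), T = H − 20.7·n = (58.4, 1.87). Then |PT| = |T − P| = 58.4.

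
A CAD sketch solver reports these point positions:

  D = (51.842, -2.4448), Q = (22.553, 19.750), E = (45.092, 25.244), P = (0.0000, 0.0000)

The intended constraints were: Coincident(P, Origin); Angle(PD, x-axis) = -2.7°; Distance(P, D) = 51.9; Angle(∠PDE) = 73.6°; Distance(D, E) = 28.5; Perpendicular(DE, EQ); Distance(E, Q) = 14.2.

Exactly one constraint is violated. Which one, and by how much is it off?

Distance(E, Q) = 14.2 — off by 9.00.

P = (0.00, 0.00) ✓; PD at -2.700° ✓; |PD| = 51.90 ✓; ∠PDE = 73.60° ✓; |DE| = 28.50 ✓; ∠(DE, EQ) = 90.00° ✓; |EQ| = 23.20 ✗.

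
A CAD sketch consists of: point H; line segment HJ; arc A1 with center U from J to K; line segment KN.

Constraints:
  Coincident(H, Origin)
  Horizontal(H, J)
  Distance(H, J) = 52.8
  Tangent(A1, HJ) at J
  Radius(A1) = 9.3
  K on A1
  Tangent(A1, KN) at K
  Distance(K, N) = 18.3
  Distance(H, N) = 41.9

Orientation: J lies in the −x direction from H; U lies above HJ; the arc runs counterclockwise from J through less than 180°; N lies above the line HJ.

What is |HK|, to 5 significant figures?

44.828

Checks: |UK| = 9.300 ✓; ∠(UK, KN) = 90.00° ✓; |KN| = 18.30 ✓; |HN| = 41.90 ✓.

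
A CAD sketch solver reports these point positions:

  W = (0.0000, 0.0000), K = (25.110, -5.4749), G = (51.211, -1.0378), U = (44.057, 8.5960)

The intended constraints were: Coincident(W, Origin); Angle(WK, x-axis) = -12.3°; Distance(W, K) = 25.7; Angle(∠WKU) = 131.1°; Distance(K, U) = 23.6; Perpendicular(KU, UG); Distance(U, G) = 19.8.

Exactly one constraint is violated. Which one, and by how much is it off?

Distance(U, G) = 19.8 — off by 7.80.

W = (0.00, 0.00) ✓; WK at -12.30° ✓; |WK| = 25.70 ✓; ∠WKU = 131.1° ✓; |KU| = 23.60 ✓; ∠(KU, UG) = 90.00° ✓; |UG| = 12.00 ✗.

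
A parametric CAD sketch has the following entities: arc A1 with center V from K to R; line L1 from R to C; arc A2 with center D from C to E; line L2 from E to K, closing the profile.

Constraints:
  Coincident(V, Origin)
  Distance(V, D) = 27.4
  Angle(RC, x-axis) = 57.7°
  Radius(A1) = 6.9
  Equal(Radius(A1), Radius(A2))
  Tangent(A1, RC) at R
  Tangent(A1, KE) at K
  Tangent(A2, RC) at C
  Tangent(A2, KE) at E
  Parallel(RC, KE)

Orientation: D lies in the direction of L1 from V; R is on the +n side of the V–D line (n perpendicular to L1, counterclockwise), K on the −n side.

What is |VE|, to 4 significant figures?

28.26

The slot axis is L1's direction at 57.7°, so u = (cos 57.7°, sin 57.7°) = (0.5344, 0.8453) and n = (−sin 57.7°, cos 57.7°) = (-0.8453, 0.5344). V is at the origin and D lies 27.4 along u from V, so D = 27.4·u = (14.64, 23.16). Tangency of A1 to both parallel lines with radius 6.9 puts R and K at V ± 6.9·n: R = (-5.832, 3.687), K = (5.832, -3.687). Equal radii place C and E the same way about D: C = D + 6.9·n = (8.809, 26.85), E = D − 6.9·n = (20.47, 19.47). Then |VE| = |E − V| = 28.26.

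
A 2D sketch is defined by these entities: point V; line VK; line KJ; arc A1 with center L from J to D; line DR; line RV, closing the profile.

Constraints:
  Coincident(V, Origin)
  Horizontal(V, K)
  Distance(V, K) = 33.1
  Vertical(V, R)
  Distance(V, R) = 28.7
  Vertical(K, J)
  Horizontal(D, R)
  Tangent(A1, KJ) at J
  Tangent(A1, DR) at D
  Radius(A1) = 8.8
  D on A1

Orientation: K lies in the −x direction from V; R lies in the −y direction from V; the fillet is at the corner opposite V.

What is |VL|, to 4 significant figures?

31.41

VR is vertical with |VR| = 28.7 and R on the −y side, so R = (0.000, -28.70). The virtual corner opposite V is at (-33.10, -28.70). A1 meets KJ tangentially, so LJ is at right angles to KJ and since A1 is tangent to DR there, LD ⟂ DR, with radius 8.8, so the center L sits 8.8 in from both sides at L = (-24.30, -19.90). Then |VL| = |L − V| = 31.41.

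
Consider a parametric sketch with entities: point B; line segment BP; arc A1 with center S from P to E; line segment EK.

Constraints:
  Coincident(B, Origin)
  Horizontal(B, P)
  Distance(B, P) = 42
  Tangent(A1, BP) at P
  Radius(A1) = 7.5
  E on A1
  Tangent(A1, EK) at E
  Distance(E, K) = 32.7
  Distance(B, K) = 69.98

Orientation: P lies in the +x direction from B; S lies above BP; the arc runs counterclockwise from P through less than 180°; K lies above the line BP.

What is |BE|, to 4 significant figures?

49.30

B is at the origin; BP is horizontal with |BP| = 42.0 and P on the +x side, so P = (42.00, 0.000). The tangent condition forces SP to be normal to BP, so S = P + (0, 7.5) = (42.00, 7.500). Since SE ⟂ EK (tangency), |SK| = √(7.5² + 32.7²) = 33.55 regardless of where E sits on A1. So K lies on both circle(B, 69.98) and circle(S, 33.55); the above-BP intersection is K = (60.20, 35.68). E is the foot of the tangent from K: E = (49.05, 4.943).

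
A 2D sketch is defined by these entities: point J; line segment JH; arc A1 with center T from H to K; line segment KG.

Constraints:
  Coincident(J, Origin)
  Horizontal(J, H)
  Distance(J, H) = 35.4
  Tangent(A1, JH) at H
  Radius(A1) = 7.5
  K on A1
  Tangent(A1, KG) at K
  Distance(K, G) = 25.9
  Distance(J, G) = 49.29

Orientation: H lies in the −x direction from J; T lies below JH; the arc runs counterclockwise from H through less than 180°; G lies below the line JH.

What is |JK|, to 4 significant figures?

43.67

Checks: |TK| = 7.500 ✓; ∠(TK, KG) = 90.00° ✓; |KG| = 25.90 ✓; |JG| = 49.29 ✓.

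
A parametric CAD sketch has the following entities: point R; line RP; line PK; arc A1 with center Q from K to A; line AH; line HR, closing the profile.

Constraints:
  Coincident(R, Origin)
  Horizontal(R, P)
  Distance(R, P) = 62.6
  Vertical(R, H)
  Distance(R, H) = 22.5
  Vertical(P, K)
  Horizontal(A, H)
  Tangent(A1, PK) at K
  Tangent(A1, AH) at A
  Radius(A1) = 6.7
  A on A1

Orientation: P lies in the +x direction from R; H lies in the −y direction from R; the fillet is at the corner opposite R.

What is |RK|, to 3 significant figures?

64.6

R is at the origin; RP is horizontal with |RP| = 62.6 and P on the +x side, so P = (62.6, 0.00). RH is vertical with |RH| = 22.5 and H on the −y side, so H = (0.00, -22.5). The virtual corner opposite R is at (62.6, -22.5). Since A1 is tangent to PK there, QK ⟂ PK and the tangent condition forces QA to be normal to AH, with radius 6.7, so the center Q sits 6.7 in from both sides at Q = (55.9, -15.8). That places the tangent points at K = (62.6, -15.8) on PK and A = (55.9, -22.5) on AH. Then |RK| = |K − R| = 64.6.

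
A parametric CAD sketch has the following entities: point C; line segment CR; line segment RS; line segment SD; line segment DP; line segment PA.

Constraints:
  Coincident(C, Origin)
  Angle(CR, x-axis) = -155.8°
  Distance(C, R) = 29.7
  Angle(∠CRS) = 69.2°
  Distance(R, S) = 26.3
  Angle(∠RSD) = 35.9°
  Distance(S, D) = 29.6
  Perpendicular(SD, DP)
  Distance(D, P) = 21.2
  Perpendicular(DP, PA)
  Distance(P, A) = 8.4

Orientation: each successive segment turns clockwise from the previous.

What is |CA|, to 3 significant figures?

35.3

The perpendicularity gives DP at right angles to SD, so DP runs at -141°; with |DP| = 21.2, P = (-26.3, -22.3). DP is perpendicular to PA, so PA runs at 129°; with |PA| = 8.4, A = (-31.6, -15.8). Then |CA| = |A − C| = 35.3.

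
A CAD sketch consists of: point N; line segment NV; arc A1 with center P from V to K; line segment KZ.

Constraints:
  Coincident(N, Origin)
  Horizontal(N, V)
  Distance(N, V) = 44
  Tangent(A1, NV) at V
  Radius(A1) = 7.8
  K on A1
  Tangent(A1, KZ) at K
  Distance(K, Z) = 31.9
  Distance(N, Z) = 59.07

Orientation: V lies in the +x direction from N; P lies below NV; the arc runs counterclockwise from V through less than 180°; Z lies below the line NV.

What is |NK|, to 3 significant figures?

37.6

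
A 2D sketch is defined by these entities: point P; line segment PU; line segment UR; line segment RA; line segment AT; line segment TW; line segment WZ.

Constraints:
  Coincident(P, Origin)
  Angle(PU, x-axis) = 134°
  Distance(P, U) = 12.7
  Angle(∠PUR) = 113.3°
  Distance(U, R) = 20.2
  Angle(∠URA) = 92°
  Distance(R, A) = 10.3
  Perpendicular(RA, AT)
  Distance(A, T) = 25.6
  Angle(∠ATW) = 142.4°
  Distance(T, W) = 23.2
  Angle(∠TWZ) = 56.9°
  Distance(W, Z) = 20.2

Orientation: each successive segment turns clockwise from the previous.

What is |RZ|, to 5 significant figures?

27.051

∠ATW = 142.4° gives TW at -148.30° from the x-axis; with |TW| = 23.2, W = (-20.180, -12.008). ∠TWZ = 56.9° gives WZ at 88.600° from the x-axis; with |WZ| = 20.2, Z = (-19.686, 8.1858). Then |RZ| = |Z − R| = 27.051.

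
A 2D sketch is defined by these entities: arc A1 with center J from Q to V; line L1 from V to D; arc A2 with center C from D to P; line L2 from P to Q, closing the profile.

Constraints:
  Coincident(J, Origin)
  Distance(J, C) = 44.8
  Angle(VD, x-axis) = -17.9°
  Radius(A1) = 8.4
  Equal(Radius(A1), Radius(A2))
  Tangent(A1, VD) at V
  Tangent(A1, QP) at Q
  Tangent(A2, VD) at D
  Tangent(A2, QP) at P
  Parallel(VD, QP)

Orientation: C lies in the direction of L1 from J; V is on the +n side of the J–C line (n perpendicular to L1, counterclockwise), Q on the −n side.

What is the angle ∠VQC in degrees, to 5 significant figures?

79.380°

The slot axis is L1's direction at -17.9°, so u = (cos -17.9°, sin -17.9°) = (0.95159, -0.30736) and n = (−sin -17.9°, cos -17.9°) = (0.30736, 0.95159). J is at the origin and C lies 44.8 along u from J, so C = 44.8·u = (42.631, -13.770). Tangency of A1 to both parallel lines with radius 8.4 puts V and Q at J ± 8.4·n: V = (2.5818, 7.9934), Q = (-2.5818, -7.9934). Then cos ∠VQC = QV·QC / (|QV||QC|), giving 79.380°.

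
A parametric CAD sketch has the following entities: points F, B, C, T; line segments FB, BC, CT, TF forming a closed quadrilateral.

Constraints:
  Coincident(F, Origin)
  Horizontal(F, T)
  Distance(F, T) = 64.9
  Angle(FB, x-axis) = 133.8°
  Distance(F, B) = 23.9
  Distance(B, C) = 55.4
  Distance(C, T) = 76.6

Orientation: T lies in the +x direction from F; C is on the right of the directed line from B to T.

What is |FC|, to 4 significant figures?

36.44

F is at the origin; F and T share the same y with |FT| = 64.9 and T in +x, so T = (64.9, 0). FB runs at 133.8° with |FB| = 23.9, so B = (-16.54, 17.25). C is determined by |BC| = 55.4 and |CT| = 76.6 together: it lies at the intersection of circle(B, 55.4) and circle(T, 76.6). With |BT| = 83.25, the foot of the radical line on BT is 24.82 from B and the perpendicular offset is √(55.4² − 24.82²) = 49.53. Taking the right-of-BT solution: C = (-2.527, -36.35).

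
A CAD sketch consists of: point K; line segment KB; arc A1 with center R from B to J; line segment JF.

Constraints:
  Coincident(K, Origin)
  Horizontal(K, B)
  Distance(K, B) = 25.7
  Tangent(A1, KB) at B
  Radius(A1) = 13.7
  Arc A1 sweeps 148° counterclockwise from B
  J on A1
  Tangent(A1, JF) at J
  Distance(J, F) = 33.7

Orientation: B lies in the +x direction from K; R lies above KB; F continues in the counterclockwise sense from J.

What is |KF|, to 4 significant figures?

43.40

K is at the origin; KB is horizontal with |KB| = 25.7 and B on the +x side, so B = (25.70, 0.000). Since A1 is tangent to KB there, RB ⟂ KB, so R = B + (0, 13.7) = (25.70, 13.70). On A1, B sits at bearing -90° from R; a 148° counterclockwise sweep puts J at bearing 58°, so J = R + 13.7·(cos 58°, sin 58°) = (32.96, 25.32). A1 meets JF tangentially, so RJ is at right angles to JF, so JF runs along (−sin 58°, cos 58°); with |JF| = 33.7, F = (4.381, 43.18). Then |KF| = |F − K| = 43.40.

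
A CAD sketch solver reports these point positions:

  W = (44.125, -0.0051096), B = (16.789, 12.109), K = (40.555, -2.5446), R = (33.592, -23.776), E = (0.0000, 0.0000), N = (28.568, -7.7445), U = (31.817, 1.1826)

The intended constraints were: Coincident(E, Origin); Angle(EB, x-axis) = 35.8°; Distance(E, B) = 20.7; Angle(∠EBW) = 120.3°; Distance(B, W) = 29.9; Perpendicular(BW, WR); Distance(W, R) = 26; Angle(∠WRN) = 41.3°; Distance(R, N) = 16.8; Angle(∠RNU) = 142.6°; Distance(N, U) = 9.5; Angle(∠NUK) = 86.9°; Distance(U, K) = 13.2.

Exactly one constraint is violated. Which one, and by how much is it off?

Distance(U, K) = 13.2 — off by 3.70.

E = (0.00, 0.00) ✓; EB at 35.80° ✓; |EB| = 20.70 ✓; ∠EBW = 120.3° ✓; |BW| = 29.90 ✓; ∠(BW, WR) = 90.00° ✓; |WR| = 26.00 ✓; ∠WRN = 41.30° ✓; |RN| = 16.80 ✓; ∠RNU = 142.6° ✓; |NU| = 9.500 ✓; ∠NUK = 86.90° ✓; |UK| = 9.500 ✗.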